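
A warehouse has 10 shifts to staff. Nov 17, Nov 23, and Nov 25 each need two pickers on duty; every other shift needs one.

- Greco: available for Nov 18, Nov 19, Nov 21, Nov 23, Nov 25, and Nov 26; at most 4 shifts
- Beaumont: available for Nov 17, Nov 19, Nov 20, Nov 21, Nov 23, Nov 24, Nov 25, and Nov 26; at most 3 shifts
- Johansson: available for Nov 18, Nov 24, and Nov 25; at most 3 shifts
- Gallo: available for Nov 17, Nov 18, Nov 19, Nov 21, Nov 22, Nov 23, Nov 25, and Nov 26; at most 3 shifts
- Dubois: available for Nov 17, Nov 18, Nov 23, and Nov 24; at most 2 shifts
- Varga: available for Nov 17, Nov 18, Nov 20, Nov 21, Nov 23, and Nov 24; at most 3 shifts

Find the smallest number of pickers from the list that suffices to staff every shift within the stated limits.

4

13 slots to fill and no one can take more than 4, so at least ⌈13/4⌉ = 4 pickers are needed.
Greco, Beaumont, Johansson, and Gallo alone can cover everything: Nov 17→Beaumont+Gallo, Nov 18→Johansson, Nov 19→Greco, Nov 20→Beaumont, Nov 21→Greco, Nov 22→Gallo, Nov 23→Greco+Beaumont, Nov 24→Johansson, Nov 25→Johansson+Gallo, Nov 26→Greco.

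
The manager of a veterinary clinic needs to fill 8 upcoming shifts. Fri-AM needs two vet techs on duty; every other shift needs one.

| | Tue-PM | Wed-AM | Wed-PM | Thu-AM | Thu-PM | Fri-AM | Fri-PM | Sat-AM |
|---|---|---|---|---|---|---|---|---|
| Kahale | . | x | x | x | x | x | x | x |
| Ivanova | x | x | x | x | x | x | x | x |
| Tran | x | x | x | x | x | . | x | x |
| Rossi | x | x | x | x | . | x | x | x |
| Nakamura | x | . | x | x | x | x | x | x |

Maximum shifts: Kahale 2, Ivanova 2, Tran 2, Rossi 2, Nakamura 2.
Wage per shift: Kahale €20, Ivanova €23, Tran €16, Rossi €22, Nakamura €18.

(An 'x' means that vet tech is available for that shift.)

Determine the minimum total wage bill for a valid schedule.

€175

Picking the cheapest available vet tech for each shift independently would cost €150, but that ignores the shift limits.
An optimal schedule: Tue-PM→Tran, Wed-AM→Tran, Wed-PM→Nakamura, Thu-AM→Kahale, Thu-PM→Nakamura, Fri-AM→Rossi+Ivanova, Fri-PM→Kahale, Sat-AM→Rossi.
Total: 16 + 16 + 18 + 20 + 18 + 22 + 23 + 20 + 22 = €175.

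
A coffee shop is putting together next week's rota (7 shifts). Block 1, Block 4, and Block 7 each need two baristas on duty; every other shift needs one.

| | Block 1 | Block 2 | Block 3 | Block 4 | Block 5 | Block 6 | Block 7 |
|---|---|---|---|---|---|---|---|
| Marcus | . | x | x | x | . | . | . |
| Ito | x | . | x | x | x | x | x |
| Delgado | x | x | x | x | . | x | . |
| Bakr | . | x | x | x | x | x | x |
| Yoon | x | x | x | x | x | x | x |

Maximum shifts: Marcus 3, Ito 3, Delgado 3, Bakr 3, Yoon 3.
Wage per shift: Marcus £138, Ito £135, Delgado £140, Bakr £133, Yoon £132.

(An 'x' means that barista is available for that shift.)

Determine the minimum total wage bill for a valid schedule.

£1338

Picking the cheapest available barista for each shift independently would cost £1325, but that ignores the shift limits.
An optimal schedule: Block 1→Yoon+Ito, Block 2→Bakr, Block 3→Ito, Block 4→Ito+Marcus, Block 5→Yoon, Block 6→Bakr, Block 7→Yoon+Bakr.
Total: 132 + 135 + 133 + 135 + 135 + 138 + 132 + 133 + 132 + 133 = £1338.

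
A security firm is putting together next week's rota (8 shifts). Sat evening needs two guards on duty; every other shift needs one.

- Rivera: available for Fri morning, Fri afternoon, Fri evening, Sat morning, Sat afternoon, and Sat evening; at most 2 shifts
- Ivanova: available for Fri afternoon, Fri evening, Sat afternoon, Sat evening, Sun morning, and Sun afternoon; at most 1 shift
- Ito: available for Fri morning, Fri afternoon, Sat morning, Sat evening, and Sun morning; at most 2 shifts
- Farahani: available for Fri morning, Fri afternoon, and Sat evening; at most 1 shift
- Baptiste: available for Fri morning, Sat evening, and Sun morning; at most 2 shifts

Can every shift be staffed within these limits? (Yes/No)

Total capacity is 2+1+2+1+2 = 8 but 9 worker-slots are needed — infeasible.

No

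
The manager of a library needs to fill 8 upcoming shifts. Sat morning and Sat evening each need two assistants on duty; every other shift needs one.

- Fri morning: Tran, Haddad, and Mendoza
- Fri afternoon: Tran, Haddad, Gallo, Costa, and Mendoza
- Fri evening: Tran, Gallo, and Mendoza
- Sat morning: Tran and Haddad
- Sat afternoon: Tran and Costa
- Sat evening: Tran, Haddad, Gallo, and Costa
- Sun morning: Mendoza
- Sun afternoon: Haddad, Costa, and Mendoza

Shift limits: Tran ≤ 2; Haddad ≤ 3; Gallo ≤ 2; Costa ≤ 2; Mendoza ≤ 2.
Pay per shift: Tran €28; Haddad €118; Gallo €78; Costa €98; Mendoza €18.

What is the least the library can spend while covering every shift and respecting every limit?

€680

Sat morning can only be covered by Tran and Haddad, so that assignment is forced.
Sun morning can only be covered by Mendoza, so that assignment is forced.
Picking the cheapest available assistant for each shift independently would cost €370, but that ignores the shift limits.
An optimal schedule: Fri morning→Mendoza, Fri afternoon→Gallo, Fri evening→Gallo, Sat morning→Tran+Haddad, Sat afternoon→Tran, Sat evening→Costa+Haddad, Sun morning→Mendoza, Sun afternoon→Costa.
Total: 18 + 78 + 78 + 28 + 118 + 28 + 98 + 118 + 18 + 98 = €680.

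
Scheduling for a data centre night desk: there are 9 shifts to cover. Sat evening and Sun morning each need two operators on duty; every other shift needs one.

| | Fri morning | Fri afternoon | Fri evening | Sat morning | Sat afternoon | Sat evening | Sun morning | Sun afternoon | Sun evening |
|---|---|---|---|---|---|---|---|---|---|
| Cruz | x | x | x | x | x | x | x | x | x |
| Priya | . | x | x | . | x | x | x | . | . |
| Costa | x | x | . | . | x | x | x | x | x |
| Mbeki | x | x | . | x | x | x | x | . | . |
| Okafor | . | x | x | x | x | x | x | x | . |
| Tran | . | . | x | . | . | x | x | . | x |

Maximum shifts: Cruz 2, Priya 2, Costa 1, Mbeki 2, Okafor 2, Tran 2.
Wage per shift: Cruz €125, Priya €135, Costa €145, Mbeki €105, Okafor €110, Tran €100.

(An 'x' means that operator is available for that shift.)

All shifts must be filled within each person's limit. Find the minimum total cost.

€1295

Picking the cheapest available operator for each shift independently would cost €1140, but that ignores the shift limits.
An optimal schedule: Fri morning→Cruz, Fri afternoon→Priya, Fri evening→Priya, Sat morning→Cruz, Sat afternoon→Mbeki, Sat evening→Mbeki+Okafor, Sun morning→Okafor+Tran, Sun afternoon→Costa, Sun evening→Tran.
Total: 125 + 135 + 135 + 125 + 105 + 105 + 110 + 110 + 100 + 145 + 100 = €1295.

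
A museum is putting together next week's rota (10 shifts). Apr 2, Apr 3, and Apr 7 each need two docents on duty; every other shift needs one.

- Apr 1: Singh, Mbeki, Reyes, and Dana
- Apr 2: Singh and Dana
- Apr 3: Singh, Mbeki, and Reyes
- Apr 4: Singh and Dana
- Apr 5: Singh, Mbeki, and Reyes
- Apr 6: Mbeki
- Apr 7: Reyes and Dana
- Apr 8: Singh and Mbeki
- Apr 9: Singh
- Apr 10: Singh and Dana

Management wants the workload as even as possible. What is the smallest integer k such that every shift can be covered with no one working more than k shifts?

With 4 docents and 13 worker-slots to fill, someone must work at least ⌈13/4⌉ = 4 shifts, so k ≥ 4.
k = 4 works: Apr 1→Mbeki, Apr 2→Singh+Dana, Apr 3→Mbeki+Reyes, Apr 4→Singh, Apr 5→Mbeki, Apr 6→Mbeki, Apr 7→Reyes+Dana, Apr 8→Singh, Apr 9→Singh, Apr 10→Dana.
Loads: Singh 4, Mbeki 4, Reyes 2, Dana 3 — all ≤ 4.

4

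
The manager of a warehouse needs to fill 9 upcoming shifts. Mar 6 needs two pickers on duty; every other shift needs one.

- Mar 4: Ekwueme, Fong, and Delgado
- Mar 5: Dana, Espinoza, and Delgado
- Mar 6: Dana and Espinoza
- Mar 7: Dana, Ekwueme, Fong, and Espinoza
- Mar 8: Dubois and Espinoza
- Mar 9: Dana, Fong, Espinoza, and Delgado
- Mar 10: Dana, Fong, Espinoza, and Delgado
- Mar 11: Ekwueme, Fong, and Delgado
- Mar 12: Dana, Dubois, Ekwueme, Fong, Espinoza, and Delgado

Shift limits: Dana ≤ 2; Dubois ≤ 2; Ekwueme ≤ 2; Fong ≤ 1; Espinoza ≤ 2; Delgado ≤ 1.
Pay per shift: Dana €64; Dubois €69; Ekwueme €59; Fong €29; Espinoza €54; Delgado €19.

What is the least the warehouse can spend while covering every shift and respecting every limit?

Mar 6 can only be covered by Dana and Espinoza, so that assignment is forced.
Picking the cheapest available picker for each shift independently would cost €315, but that ignores the shift limits.
An optimal schedule: Mar 4→Ekwueme, Mar 5→Dana, Mar 6→Dana+Espinoza, Mar 7→Fong, Mar 8→Dubois, Mar 9→Espinoza, Mar 10→Delgado, Mar 11→Ekwueme, Mar 12→Dubois.
Total: 59 + 64 + 64 + 54 + 29 + 69 + 54 + 19 + 59 + 69 = €540.

€540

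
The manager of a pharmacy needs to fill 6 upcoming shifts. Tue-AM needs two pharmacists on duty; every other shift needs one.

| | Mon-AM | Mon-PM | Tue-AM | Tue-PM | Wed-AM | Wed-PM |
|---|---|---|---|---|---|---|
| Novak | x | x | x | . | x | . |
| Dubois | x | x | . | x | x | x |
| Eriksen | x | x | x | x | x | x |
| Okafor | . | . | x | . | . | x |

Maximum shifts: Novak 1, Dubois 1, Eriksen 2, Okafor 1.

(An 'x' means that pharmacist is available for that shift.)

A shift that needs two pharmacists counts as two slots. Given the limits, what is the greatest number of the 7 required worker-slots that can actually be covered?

Total capacity across all pharmacists is 1+1+2+1 = 5, and 7 slots are needed, so at most 5 can be filled.
An assignment achieving 5: Mon-AM→Novak, Mon-PM→Eriksen, Tue-AM→Eriksen+Okafor, Tue-PM→Dubois.
Loads: Novak 1/1, Dubois 1/1, Eriksen 2/2, Okafor 1/1.

5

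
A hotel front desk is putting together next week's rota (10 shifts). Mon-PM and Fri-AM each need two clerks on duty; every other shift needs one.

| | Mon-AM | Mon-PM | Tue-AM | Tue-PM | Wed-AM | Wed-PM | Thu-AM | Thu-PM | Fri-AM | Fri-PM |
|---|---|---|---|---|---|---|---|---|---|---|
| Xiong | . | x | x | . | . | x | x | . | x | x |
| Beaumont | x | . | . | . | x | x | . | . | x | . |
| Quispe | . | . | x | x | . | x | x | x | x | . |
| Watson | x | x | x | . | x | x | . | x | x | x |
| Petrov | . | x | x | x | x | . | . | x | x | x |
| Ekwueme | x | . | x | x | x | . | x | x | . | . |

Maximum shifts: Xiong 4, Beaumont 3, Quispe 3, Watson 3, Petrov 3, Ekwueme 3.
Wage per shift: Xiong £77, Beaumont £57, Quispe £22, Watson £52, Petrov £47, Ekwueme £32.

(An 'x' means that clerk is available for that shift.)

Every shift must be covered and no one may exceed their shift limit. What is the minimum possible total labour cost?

£459

Picking the cheapest available clerk for each shift independently would cost £389, but that ignores the shift limits.
An optimal schedule: Mon-AM→Ekwueme, Mon-PM→Petrov+Watson, Tue-AM→Watson, Tue-PM→Quispe, Wed-AM→Ekwueme, Wed-PM→Quispe, Thu-AM→Quispe, Thu-PM→Ekwueme, Fri-AM→Petrov+Watson, Fri-PM→Petrov.
Total: 32 + 47 + 52 + 52 + 22 + 32 + 22 + 22 + 32 + 47 + 52 + 47 = £459.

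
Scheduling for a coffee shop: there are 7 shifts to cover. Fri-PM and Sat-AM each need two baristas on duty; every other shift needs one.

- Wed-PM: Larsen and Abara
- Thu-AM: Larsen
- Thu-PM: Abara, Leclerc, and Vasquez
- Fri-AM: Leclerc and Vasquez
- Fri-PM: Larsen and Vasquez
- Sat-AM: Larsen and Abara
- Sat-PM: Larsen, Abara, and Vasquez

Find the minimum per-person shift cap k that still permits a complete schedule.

3

With 4 baristas and 9 worker-slots to fill, someone must work at least ⌈9/4⌉ = 3 shifts, so k ≥ 3.
k = 3 works: Wed-PM→Abara, Thu-AM→Larsen, Thu-PM→Abara, Fri-AM→Leclerc, Fri-PM→Larsen+Vasquez, Sat-AM→Larsen+Abara, Sat-PM→Vasquez.
Loads: Larsen 3, Abara 3, Leclerc 1, Vasquez 2 — all ≤ 3.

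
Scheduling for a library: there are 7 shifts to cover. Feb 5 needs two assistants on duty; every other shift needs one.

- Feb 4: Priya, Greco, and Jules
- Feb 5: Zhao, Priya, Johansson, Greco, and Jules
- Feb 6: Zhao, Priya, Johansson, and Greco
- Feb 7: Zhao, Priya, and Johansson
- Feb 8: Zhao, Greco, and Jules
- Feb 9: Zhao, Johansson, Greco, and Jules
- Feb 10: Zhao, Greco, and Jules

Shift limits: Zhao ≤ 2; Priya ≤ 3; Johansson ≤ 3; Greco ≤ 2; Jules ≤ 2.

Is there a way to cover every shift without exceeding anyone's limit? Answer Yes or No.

One valid schedule: Feb 4→Priya, Feb 5→Priya+Johansson, Feb 6→Priya, Feb 7→Zhao, Feb 8→Zhao, Feb 9→Johansson, Feb 10→Greco.
Loads: Zhao 2/2, Priya 3/3, Johansson 2/3, Greco 1/2, Jules 0/2 — all within limits.

Yes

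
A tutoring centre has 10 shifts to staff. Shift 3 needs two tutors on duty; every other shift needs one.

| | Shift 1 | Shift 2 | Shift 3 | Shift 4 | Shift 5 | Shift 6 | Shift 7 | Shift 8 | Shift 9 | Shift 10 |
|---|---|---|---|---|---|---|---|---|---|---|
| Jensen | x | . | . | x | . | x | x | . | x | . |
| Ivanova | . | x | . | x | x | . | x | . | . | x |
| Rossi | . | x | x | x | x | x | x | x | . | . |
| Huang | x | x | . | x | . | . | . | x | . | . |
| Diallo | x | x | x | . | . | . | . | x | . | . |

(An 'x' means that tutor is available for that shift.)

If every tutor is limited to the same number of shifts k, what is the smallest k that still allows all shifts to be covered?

With 5 tutors and 11 worker-slots to fill, someone must work at least ⌈11/5⌉ = 3 shifts, so k ≥ 3.
k = 3 works: Shift 1→Jensen, Shift 2→Rossi, Shift 3→Rossi+Diallo, Shift 4→Huang, Shift 5→Ivanova, Shift 6→Jensen, Shift 7→Ivanova, Shift 8→Rossi, Shift 9→Jensen, Shift 10→Ivanova.
Loads: Jensen 3, Ivanova 3, Rossi 3, Huang 1, Diallo 1 — all ≤ 3.

3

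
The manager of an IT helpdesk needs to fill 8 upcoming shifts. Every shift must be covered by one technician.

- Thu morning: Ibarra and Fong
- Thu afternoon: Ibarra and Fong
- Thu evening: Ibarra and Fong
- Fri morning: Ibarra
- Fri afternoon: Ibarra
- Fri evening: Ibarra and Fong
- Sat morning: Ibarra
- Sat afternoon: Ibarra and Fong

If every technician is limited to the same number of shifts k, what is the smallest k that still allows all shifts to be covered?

4

With 2 technicians and 8 worker-slots to fill, someone must work at least ⌈8/2⌉ = 4 shifts, so k ≥ 4.
k = 4 works: Thu morning→Ibarra, Thu afternoon→Fong, Thu evening→Fong, Fri morning→Ibarra, Fri afternoon→Ibarra, Fri evening→Fong, Sat morning→Ibarra, Sat afternoon→Fong.
Loads: Ibarra 4, Fong 4 — all ≤ 4.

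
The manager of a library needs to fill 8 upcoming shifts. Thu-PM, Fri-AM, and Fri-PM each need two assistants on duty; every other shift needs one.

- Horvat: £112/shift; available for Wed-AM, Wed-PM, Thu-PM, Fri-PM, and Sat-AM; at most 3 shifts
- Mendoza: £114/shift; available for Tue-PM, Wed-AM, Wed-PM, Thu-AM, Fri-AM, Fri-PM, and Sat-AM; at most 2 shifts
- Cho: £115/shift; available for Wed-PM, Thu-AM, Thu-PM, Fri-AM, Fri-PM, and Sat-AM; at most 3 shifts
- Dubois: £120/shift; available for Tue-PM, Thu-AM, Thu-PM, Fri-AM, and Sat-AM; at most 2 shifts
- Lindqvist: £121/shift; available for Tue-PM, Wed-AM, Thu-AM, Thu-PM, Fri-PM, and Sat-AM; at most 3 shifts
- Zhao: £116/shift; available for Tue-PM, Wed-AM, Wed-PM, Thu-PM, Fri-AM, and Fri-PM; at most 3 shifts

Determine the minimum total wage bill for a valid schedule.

£1257

Picking the cheapest available assistant for each shift independently would cost £1246, but that ignores the shift limits.
An optimal schedule: Tue-PM→Mendoza, Wed-AM→Horvat, Wed-PM→Horvat, Thu-AM→Mendoza, Thu-PM→Cho+Zhao, Fri-AM→Cho+Zhao, Fri-PM→Cho+Zhao, Sat-AM→Horvat.
Total: 114 + 112 + 112 + 114 + 115 + 116 + 115 + 116 + 115 + 116 + 112 = £1257.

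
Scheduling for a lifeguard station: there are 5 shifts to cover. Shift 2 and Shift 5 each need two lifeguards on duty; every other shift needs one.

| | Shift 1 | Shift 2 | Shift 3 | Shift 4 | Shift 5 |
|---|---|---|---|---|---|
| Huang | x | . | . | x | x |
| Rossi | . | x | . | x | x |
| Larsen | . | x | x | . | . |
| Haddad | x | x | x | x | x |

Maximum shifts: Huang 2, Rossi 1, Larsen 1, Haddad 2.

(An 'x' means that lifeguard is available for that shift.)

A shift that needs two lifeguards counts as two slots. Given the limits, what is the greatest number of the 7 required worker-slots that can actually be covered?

Total capacity across all lifeguards is 2+1+1+2 = 6, and 7 slots are needed, so at most 6 can be filled.
An assignment achieving 6: Shift 1→Huang, Shift 2→Rossi+Haddad, Shift 3→Larsen, Shift 4→Huang, Shift 5→Haddad.
Loads: Huang 2/2, Rossi 1/1, Larsen 1/1, Haddad 2/2.

6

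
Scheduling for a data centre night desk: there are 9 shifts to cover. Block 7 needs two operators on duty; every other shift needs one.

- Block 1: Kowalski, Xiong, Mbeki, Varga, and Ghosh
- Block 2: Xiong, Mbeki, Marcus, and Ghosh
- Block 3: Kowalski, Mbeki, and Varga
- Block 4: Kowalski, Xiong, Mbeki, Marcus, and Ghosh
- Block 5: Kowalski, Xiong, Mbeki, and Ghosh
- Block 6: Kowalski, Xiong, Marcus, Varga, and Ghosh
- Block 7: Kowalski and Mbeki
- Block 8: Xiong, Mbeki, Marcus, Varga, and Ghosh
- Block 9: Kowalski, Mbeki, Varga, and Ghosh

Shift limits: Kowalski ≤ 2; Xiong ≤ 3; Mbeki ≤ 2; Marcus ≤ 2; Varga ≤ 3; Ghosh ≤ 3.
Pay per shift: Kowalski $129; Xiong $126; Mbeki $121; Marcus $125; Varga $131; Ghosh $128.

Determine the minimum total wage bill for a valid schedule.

Block 7 can only be covered by Kowalski and Mbeki, so that assignment is forced.
Picking the cheapest available operator for each shift independently would cost $1222, but that ignores the shift limits.
An optimal schedule: Block 1→Xiong, Block 2→Marcus, Block 3→Mbeki, Block 4→Marcus, Block 5→Xiong, Block 6→Xiong, Block 7→Mbeki+Kowalski, Block 8→Ghosh, Block 9→Ghosh.
Total: 126 + 125 + 121 + 125 + 126 + 126 + 121 + 129 + 128 + 128 = $1255.

$1255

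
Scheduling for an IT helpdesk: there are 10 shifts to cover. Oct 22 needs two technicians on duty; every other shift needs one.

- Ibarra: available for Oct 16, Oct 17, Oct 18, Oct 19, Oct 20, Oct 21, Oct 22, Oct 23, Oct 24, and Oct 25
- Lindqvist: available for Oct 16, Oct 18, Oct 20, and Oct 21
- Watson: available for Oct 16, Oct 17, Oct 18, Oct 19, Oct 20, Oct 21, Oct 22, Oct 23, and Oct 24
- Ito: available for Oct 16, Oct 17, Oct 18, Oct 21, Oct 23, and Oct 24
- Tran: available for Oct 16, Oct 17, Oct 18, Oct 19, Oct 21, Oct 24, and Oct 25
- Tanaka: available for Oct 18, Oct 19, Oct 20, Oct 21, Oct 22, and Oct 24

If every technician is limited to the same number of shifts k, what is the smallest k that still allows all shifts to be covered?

2

With 6 technicians and 11 worker-slots to fill, someone must work at least ⌈11/6⌉ = 2 shifts, so k ≥ 2.
k = 2 works: Oct 16→Lindqvist, Oct 17→Ito, Oct 18→Tran, Oct 19→Tran, Oct 20→Lindqvist, Oct 21→Tanaka, Oct 22→Ibarra+Watson, Oct 23→Watson, Oct 24→Ito, Oct 25→Ibarra.
Loads: Ibarra 2, Lindqvist 2, Watson 2, Ito 2, Tran 2, Tanaka 1 — all ≤ 2.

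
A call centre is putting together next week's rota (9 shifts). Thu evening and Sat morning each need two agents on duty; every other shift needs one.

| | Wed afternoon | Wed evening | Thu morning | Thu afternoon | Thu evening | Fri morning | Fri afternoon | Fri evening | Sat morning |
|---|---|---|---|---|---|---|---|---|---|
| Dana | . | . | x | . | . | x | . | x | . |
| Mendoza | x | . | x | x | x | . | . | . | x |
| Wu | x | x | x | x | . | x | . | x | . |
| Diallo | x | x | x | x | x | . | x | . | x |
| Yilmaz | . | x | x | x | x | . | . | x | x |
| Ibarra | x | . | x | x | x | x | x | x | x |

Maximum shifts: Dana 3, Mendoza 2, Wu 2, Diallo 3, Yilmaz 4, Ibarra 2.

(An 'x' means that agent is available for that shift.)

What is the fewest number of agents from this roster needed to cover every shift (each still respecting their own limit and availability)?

4

11 slots to fill and no one can take more than 4, so at least ⌈11/4⌉ = 3 agents are needed.
Any 3 agents together have capacity at most 4+3+3 = 10 < 11 slots, so 3 can never suffice.
Dana, Mendoza, Diallo, and Yilmaz alone can cover everything: Wed afternoon→Mendoza, Wed evening→Diallo, Thu morning→Dana, Thu afternoon→Yilmaz, Thu evening→Mendoza+Yilmaz, Fri morning→Dana, Fri afternoon→Diallo, Fri evening→Dana, Sat morning→Diallo+Yilmaz.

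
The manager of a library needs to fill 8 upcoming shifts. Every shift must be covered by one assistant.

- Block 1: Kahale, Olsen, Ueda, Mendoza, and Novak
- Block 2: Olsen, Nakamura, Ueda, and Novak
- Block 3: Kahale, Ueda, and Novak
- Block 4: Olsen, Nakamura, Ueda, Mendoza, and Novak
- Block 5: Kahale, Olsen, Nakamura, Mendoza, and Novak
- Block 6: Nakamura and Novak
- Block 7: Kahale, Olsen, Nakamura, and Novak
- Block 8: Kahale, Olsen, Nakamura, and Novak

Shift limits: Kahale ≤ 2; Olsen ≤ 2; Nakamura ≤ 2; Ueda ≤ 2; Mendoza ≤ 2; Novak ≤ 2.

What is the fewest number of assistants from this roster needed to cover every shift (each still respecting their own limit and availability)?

4

8 slots to fill and no one can take more than 2, so at least ⌈8/2⌉ = 4 assistants are needed.
Kahale, Olsen, Nakamura, and Ueda alone can cover everything: Block 1→Kahale, Block 2→Ueda, Block 3→Kahale, Block 4→Ueda, Block 5→Olsen, Block 6→Nakamura, Block 7→Olsen, Block 8→Nakamura.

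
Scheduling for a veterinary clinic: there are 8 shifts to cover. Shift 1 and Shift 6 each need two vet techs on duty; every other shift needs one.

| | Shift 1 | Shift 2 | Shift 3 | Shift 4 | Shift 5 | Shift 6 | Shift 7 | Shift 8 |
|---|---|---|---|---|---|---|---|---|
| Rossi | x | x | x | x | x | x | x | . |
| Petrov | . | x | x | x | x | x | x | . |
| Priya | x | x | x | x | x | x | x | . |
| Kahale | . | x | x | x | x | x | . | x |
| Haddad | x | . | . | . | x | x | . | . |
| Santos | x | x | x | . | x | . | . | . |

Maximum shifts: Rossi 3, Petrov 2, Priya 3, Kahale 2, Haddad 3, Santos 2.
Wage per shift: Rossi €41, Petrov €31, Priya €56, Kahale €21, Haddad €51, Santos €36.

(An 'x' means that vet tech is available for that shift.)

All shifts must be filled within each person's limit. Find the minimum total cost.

Shift 8 can only be covered by Kahale, so that assignment is forced.
Picking the cheapest available vet tech for each shift independently would cost €265, but that ignores the shift limits.
An optimal schedule: Shift 1→Santos+Rossi, Shift 2→Petrov, Shift 3→Santos, Shift 4→Kahale, Shift 5→Rossi, Shift 6→Rossi+Haddad, Shift 7→Petrov, Shift 8→Kahale.
Total: 36 + 41 + 31 + 36 + 21 + 41 + 41 + 51 + 31 + 21 = €350.

€350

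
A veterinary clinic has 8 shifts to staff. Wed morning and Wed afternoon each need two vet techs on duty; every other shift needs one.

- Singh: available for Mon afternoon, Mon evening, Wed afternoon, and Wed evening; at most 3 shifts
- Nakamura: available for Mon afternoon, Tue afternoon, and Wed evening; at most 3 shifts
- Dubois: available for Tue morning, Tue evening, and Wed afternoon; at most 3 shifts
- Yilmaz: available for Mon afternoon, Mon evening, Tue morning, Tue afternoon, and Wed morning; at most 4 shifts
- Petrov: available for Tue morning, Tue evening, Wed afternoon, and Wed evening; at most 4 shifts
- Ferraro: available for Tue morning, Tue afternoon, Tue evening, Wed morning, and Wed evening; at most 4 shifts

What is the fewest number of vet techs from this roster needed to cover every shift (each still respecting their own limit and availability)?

10 slots to fill and no one can take more than 4, so at least ⌈10/4⌉ = 3 vet techs are needed.
Shifts {Wed morning, Wed afternoon} need 4 slots, but among the vet techs available for them (Singh, Dubois, Yilmaz, Petrov, and Ferraro) any 3 together supply at most 3. So 3 vet techs are not enough.
Singh, Dubois, Yilmaz, and Ferraro alone can cover everything: Mon afternoon→Singh, Mon evening→Singh, Tue morning→Dubois, Tue afternoon→Yilmaz, Tue evening→Dubois, Wed morning→Yilmaz+Ferraro, Wed afternoon→Singh+Dubois, Wed evening→Ferraro.

4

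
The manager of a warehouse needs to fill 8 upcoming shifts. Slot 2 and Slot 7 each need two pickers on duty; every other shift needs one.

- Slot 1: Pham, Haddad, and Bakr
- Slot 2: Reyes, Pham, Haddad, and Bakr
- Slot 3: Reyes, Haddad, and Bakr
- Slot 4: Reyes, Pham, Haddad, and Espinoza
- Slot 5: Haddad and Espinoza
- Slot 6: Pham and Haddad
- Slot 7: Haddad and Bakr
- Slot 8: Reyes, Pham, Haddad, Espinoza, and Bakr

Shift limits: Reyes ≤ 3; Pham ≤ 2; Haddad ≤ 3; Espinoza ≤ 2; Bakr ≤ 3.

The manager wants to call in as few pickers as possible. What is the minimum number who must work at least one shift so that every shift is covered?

4

10 slots to fill and no one can take more than 3, so at least ⌈10/3⌉ = 4 pickers are needed.
Reyes, Pham, Haddad, and Bakr alone can cover everything: Slot 1→Pham, Slot 2→Haddad+Bakr, Slot 3→Reyes, Slot 4→Reyes, Slot 5→Haddad, Slot 6→Pham, Slot 7→Haddad+Bakr, Slot 8→Reyes.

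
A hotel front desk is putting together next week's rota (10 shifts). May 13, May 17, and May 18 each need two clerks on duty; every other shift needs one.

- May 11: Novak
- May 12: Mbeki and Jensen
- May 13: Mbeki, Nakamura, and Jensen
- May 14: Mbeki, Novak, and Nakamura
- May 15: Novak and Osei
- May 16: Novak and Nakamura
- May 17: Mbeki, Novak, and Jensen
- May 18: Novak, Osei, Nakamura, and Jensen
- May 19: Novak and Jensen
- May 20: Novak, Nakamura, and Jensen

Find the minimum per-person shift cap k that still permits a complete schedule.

With 5 clerks and 13 worker-slots to fill, someone must work at least ⌈13/5⌉ = 3 shifts, so k ≥ 3.
k = 3 works: May 11→Novak, May 12→Mbeki, May 13→Mbeki+Nakamura, May 14→Nakamura, May 15→Novak, May 16→Novak, May 17→Mbeki+Jensen, May 18→Osei+Jensen, May 19→Jensen, May 20→Nakamura.
Loads: Mbeki 3, Novak 3, Osei 1, Nakamura 3, Jensen 3 — all ≤ 3.

3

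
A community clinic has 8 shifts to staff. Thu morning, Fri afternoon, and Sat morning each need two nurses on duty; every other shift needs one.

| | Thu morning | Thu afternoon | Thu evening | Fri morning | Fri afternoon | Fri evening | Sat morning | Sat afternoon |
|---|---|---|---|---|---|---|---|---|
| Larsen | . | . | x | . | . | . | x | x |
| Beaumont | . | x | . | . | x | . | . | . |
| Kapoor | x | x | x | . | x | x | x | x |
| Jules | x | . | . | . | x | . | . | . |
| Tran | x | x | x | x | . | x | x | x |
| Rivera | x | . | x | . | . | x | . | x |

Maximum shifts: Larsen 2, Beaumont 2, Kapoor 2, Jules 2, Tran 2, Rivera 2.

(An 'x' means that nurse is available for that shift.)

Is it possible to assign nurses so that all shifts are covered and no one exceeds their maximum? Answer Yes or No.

Fri morning can only be covered by Tran, so that assignment is forced.
One valid schedule: Thu morning→Jules+Rivera, Thu afternoon→Beaumont, Thu evening→Larsen, Fri morning→Tran, Fri afternoon→Beaumont+Kapoor, Fri evening→Kapoor, Sat morning→Larsen+Tran, Sat afternoon→Rivera.
Loads: Larsen 2/2, Beaumont 2/2, Kapoor 2/2, Jules 1/2, Tran 2/2, Rivera 2/2 — all within limits.

Yes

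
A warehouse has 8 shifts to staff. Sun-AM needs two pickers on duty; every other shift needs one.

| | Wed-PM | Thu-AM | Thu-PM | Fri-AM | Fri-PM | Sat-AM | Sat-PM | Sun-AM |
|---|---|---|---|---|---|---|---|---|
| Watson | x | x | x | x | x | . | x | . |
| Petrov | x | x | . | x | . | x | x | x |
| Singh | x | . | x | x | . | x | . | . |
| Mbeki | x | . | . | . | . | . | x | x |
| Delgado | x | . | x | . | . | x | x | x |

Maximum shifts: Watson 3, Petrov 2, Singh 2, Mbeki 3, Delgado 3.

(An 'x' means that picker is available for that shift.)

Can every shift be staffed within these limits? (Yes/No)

Fri-PM can only be covered by Watson, so that assignment is forced.
One valid schedule: Wed-PM→Singh, Thu-AM→Watson, Thu-PM→Watson, Fri-AM→Petrov, Fri-PM→Watson, Sat-AM→Petrov, Sat-PM→Mbeki, Sun-AM→Mbeki+Delgado.
Loads: Watson 3/3, Petrov 2/2, Singh 1/2, Mbeki 2/3, Delgado 1/3 — all within limits.

Yes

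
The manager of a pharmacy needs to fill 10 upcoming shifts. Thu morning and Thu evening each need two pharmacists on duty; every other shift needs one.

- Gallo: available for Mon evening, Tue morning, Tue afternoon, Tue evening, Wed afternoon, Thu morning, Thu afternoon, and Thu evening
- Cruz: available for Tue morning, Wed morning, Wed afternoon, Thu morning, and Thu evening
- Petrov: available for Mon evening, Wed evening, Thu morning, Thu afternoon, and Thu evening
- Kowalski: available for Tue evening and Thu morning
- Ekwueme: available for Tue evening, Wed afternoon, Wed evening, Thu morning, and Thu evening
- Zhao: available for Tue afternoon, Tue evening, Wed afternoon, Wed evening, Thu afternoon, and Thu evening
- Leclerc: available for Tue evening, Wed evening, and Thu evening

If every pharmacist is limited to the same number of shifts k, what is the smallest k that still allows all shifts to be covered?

2

With 7 pharmacists and 12 worker-slots to fill, someone must work at least ⌈12/7⌉ = 2 shifts, so k ≥ 2.
k = 2 works: Mon evening→Gallo, Tue morning→Gallo, Tue afternoon→Zhao, Tue evening→Kowalski, Wed morning→Cruz, Wed afternoon→Cruz, Wed evening→Petrov, Thu morning→Kowalski+Ekwueme, Thu afternoon→Petrov, Thu evening→Ekwueme+Zhao.
Loads: Gallo 2, Cruz 2, Petrov 2, Kowalski 2, Ekwueme 2, Zhao 2, Leclerc 0 — all ≤ 2.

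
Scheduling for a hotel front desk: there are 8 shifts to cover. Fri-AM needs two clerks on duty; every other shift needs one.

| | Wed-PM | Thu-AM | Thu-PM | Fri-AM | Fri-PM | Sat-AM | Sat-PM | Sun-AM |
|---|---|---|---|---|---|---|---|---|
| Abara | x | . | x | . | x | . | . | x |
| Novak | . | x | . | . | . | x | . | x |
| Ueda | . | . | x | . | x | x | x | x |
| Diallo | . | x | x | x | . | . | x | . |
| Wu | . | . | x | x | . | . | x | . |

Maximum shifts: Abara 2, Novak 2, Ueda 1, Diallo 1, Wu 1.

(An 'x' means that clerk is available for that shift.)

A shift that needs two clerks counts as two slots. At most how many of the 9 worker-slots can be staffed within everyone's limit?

Total capacity across all clerks is 2+2+1+1+1 = 7, and 9 slots are needed, so at most 7 can be filled.
An assignment achieving 7: Wed-PM→Abara, Thu-AM→Novak, Fri-AM→Diallo+Wu, Fri-PM→Abara, Sat-AM→Novak, Sat-PM→Ueda.
Loads: Abara 2/2, Novak 2/2, Ueda 1/1, Diallo 1/1, Wu 1/1.

7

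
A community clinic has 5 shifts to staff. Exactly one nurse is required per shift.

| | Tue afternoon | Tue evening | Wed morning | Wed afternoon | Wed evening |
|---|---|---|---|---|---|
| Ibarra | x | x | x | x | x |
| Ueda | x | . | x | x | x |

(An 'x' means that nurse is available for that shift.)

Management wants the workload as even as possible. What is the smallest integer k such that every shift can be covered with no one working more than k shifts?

With 2 nurses and 5 worker-slots to fill, someone must work at least ⌈5/2⌉ = 3 shifts, so k ≥ 3.
k = 3 works: Tue afternoon→Ibarra, Tue evening→Ibarra, Wed morning→Ibarra, Wed afternoon→Ueda, Wed evening→Ueda.
Loads: Ibarra 3, Ueda 2 — all ≤ 3.

3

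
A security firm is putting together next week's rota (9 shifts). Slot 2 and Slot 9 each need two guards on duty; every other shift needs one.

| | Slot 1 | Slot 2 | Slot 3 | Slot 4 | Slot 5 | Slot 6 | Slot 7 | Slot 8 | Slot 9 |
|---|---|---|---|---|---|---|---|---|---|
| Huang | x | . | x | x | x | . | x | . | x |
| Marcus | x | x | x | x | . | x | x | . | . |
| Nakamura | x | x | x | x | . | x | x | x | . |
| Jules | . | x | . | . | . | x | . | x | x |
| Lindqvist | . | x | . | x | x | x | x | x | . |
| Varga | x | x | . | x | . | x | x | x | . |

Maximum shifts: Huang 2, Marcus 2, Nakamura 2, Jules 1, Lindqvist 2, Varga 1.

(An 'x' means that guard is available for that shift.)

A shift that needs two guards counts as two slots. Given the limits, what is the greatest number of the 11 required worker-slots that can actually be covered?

10

Total capacity across all guards is 2+2+2+1+2+1 = 10, and 11 slots are needed, so at most 10 can be filled.
An assignment achieving 10: Slot 1→Marcus, Slot 2→Nakamura+Lindqvist, Slot 3→Marcus, Slot 4→Lindqvist, Slot 5→Huang, Slot 6→Varga, Slot 8→Nakamura, Slot 9→Huang+Jules.
Loads: Huang 2/2, Marcus 2/2, Nakamura 2/2, Jules 1/1, Lindqvist 2/2, Varga 1/1.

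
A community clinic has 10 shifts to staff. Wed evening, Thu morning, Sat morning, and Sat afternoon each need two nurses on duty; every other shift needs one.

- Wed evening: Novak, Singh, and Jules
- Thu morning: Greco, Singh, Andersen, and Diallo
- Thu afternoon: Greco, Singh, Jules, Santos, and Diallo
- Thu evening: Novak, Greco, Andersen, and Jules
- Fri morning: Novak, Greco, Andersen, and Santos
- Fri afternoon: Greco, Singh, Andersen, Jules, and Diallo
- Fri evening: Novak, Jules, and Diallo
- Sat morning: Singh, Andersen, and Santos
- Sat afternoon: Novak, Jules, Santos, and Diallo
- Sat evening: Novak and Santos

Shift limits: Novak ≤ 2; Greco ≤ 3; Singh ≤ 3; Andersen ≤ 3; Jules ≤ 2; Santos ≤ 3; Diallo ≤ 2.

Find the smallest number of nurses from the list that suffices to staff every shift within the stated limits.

14 slots to fill and no one can take more than 3, so at least ⌈14/3⌉ = 5 nurses are needed.
No set of 5 nurses can cover every shift (each such set leaves at least one shift with no one available or exceeds a cap).
Novak, Greco, Singh, Andersen, Jules, and Santos alone can cover everything: Wed evening→Singh+Jules, Thu morning→Greco+Singh, Thu afternoon→Greco, Thu evening→Greco, Fri morning→Andersen, Fri afternoon→Andersen, Fri evening→Novak, Sat morning→Singh+Andersen, Sat afternoon→Jules+Santos, Sat evening→Novak.

6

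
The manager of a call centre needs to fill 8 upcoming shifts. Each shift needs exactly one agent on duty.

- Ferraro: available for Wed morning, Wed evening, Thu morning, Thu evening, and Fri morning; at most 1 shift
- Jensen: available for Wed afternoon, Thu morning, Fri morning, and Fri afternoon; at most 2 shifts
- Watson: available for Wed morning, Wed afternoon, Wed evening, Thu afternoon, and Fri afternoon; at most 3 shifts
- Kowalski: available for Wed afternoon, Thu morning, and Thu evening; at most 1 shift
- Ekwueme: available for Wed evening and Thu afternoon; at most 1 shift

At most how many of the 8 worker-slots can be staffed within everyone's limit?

Total capacity across all agents is 1+2+3+1+1 = 8, and 8 slots are needed, so at most 8 can be filled.
An assignment achieving 8: Wed morning→Ferraro, Wed afternoon→Watson, Wed evening→Ekwueme, Thu morning→Jensen, Thu afternoon→Watson, Thu evening→Kowalski, Fri morning→Jensen, Fri afternoon→Watson.
Loads: Ferraro 1/1, Jensen 2/2, Watson 3/3, Kowalski 1/1, Ekwueme 1/1.

8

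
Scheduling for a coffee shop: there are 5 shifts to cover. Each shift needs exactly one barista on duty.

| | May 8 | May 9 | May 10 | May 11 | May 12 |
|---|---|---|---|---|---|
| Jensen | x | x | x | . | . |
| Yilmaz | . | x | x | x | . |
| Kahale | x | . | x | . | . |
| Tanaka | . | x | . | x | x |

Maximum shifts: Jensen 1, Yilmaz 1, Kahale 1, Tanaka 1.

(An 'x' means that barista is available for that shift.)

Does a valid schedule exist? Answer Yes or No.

Shifts {May 8, May 9, May 10, May 11, May 12} need 5 worker-slots in total, but the baristas available for any of those shifts (Jensen, Yilmaz, Kahale, and Tanaka) can supply at most 4 among them. So no valid schedule exists.

No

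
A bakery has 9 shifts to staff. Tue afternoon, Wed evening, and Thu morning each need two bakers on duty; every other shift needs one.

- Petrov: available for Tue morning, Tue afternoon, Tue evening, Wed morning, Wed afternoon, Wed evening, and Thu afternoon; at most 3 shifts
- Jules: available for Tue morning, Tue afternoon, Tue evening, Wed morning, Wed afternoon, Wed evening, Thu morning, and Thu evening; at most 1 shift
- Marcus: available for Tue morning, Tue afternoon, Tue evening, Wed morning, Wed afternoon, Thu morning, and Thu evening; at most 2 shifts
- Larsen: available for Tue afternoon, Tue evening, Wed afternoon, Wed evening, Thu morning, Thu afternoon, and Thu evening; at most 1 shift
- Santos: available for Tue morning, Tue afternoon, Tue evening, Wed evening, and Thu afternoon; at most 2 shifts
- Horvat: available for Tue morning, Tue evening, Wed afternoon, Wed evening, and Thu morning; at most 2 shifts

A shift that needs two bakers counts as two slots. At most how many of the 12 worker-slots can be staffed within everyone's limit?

Total capacity across all bakers is 3+1+2+1+2+2 = 11, and 12 slots are needed, so at most 11 can be filled.
An assignment achieving 11: Tue morning→Petrov, Tue afternoon→Marcus+Santos, Wed morning→Petrov, Wed afternoon→Horvat, Wed evening→Santos+Horvat, Thu morning→Marcus+Larsen, Thu afternoon→Petrov, Thu evening→Jules.
Loads: Petrov 3/3, Jules 1/1, Marcus 2/2, Larsen 1/1, Santos 2/2, Horvat 2/2.

11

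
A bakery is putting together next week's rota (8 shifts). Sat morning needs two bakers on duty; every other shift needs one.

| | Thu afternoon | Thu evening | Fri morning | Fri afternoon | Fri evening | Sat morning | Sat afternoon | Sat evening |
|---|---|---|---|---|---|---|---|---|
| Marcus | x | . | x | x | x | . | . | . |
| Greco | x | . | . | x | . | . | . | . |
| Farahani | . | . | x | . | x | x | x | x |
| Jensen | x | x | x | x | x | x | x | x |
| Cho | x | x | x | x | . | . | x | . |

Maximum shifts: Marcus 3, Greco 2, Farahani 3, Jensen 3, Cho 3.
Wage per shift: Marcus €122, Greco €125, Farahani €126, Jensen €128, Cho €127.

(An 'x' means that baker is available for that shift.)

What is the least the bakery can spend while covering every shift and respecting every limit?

Sat morning can only be covered by Farahani and Jensen, so that assignment is forced.
Picking the cheapest available baker for each shift independently would cost €1121, but that ignores the shift limits.
An optimal schedule: Thu afternoon→Marcus, Thu evening→Cho, Fri morning→Marcus, Fri afternoon→Greco, Fri evening→Marcus, Sat morning→Farahani+Jensen, Sat afternoon→Farahani, Sat evening→Farahani.
Total: 122 + 127 + 122 + 125 + 122 + 126 + 128 + 126 + 126 = €1124.

€1124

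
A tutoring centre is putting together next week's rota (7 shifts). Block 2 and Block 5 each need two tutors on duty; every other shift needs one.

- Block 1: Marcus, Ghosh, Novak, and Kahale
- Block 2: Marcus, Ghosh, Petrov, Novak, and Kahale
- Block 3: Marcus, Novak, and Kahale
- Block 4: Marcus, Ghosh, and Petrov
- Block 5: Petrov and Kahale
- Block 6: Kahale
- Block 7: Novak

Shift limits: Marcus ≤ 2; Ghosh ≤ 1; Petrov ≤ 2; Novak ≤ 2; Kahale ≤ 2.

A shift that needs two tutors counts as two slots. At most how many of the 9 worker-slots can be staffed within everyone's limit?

9

Total capacity across all tutors is 2+1+2+2+2 = 9, and 9 slots are needed, so at most 9 can be filled.
An assignment achieving 9: Block 1→Ghosh, Block 2→Petrov+Novak, Block 3→Marcus, Block 4→Marcus, Block 5→Petrov+Kahale, Block 6→Kahale, Block 7→Novak.
Loads: Marcus 2/2, Ghosh 1/1, Petrov 2/2, Novak 2/2, Kahale 2/2.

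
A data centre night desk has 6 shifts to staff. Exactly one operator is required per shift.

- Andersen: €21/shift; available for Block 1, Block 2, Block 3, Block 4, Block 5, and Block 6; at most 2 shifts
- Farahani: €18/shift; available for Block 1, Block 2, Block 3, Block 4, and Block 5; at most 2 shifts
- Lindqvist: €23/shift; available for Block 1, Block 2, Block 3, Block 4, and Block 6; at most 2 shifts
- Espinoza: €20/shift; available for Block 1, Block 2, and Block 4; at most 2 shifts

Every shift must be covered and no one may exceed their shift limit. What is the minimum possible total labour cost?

€118

Picking the cheapest available operator for each shift independently would cost €111, but that ignores the shift limits.
An optimal schedule: Block 1→Espinoza, Block 2→Espinoza, Block 3→Farahani, Block 4→Andersen, Block 5→Farahani, Block 6→Andersen.
Total: 20 + 20 + 18 + 21 + 18 + 21 = €118.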